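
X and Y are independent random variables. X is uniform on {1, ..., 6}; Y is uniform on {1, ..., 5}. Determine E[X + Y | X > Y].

P(X > Y) = 1/2.
Summing (X+Y)·P(x,y) over outcomes with X > Y gives 7/2.
E[X + Y | X > Y] = (7/2) / (1/2) = 7.

7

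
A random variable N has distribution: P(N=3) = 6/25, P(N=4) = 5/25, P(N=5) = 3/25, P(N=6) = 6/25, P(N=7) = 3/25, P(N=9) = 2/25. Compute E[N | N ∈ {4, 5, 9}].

P(N ∈ {4, 5, 9}) = 2/5.
Σ over the event: 4·1/5 + 5·3/25 + 9·2/25 = 53/25.
E[N | N ∈ {4, 5, 9}] = (53/25) / (2/5) = 53/10.

53/10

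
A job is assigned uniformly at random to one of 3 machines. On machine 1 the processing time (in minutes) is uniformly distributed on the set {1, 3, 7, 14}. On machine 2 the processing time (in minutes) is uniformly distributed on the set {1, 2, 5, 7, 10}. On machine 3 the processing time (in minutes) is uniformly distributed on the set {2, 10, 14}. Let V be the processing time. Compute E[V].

E[V | machine 1] = (1+3+7+14)/4 = 25/4.
E[V | machine 2] = (1+2+5+7+10)/5 = 5.
E[V | machine 3] = (2+10+14)/3 = 26/3.
E[V] = (1/3)·(25/4) + (1/3)·(5) + (1/3)·(26/3) = 239/36.

239/36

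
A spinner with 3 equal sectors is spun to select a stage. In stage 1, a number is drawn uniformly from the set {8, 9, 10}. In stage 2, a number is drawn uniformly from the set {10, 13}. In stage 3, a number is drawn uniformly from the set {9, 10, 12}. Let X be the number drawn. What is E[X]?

185/18

E[X | stage 1] = (8+9+10)/3 = 9.
E[X | stage 2] = (10+13)/2 = 23/2.
E[X | stage 3] = (9+10+12)/3 = 31/3.
By the law of total expectation,
E[X] = (1/3)·(9) + (1/3)·(23/2) + (1/3)·(31/3) = 185/18.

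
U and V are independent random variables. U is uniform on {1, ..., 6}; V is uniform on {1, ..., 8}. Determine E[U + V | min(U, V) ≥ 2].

9

P(min(U, V) ≥ 2) = 35/48.
Summing (U+V)·P(x,y) over outcomes with min(U, V) ≥ 2 gives 105/16.
E[U + V | min(U, V) ≥ 2] = (105/16) / (35/48) = 9.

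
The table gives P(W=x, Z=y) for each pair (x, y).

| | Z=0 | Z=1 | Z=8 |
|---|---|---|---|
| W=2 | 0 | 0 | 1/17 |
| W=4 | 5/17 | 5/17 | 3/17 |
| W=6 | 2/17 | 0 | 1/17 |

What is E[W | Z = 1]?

4

P(Z = 1) = 5/17.
Summing W·P(W=x,Z=y) over the conditioning event gives 20/17.
E[W | Z = 1] = (20/17) / (5/17) = 4.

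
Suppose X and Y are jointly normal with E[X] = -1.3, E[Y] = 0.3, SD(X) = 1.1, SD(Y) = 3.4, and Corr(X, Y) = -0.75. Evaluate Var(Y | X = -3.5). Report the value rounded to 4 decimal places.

5.0575

Var(Y | X=x) = (1 − ρ²)·σ_Y².
Var(Y | X=-3.5) = (3.4)²·(1 − (-0.75)²) = 11.56·0.4375 = 5.0575.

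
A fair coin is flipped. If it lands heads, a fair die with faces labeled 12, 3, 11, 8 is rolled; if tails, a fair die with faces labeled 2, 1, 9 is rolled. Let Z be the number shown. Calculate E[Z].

E[Z | heads] = (12+3+11+8)/4 = 17/2.
E[Z | tails] = (2+1+9)/3 = 4.
By the law of total expectation,
E[Z] = (1/2)·(17/2) + (1/2)·(4) = 25/4.

25/4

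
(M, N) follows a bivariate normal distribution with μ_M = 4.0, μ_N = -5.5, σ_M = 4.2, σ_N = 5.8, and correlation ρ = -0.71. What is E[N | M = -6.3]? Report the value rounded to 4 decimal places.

E[N | M=x] = μ_N + ρ(σ_N/σ_M)(x − μ_M) for jointly normal variables.
E[N | M=-6.3] = -5.5 + (-0.71)·(5.8/4.2)·(-6.3 − (4.0)) = -5.5 + (-0.98048)·(-10.3) = 4.5989.

4.5989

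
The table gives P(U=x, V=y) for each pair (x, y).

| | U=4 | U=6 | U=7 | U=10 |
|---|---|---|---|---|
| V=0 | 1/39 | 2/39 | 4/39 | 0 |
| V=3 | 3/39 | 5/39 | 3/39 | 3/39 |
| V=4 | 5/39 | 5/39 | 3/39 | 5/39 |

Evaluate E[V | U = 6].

P(U = 6) = 4/13.
Σ V·P over the event = 0·(2/39) + 3·(5/39) + 4·(5/39) = 35/39.
E[V | U = 6] = (35/39) / (4/13) = 35/12.

35/12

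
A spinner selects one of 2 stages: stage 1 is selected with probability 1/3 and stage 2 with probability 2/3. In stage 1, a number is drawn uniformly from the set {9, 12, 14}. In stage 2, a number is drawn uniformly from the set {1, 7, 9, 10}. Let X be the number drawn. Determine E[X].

E[X | stage 1] = (9+12+14)/3 = 35/3.
E[X | stage 2] = (1+7+9+10)/4 = 27/4.
By the law of total expectation,
E[X] = (1/3)·(35/3) + (2/3)·(27/4) = 151/18.

151/18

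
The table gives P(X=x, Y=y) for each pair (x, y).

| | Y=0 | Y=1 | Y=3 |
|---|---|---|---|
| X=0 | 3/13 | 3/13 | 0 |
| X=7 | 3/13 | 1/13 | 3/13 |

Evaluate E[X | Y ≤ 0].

P(Y ≤ 0) = 6/13.
Σ X·P over the event = 0·(3/13) + 7·(3/13) = 21/13.
E[X | Y ≤ 0] = (21/13) / (6/13) = 7/2.

7/2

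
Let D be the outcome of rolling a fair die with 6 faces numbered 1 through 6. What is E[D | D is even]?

4

Given D is even, D is equally likely to be any of {2, 4, 6}.
E[D | D is even] = (2 + 4 + 6) / 3 = 4.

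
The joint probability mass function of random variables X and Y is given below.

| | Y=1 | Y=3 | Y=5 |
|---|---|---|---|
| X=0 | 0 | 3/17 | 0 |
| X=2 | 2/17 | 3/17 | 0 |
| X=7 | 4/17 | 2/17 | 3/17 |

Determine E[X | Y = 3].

P(Y = 3) = 8/17.
Σ X·P over the event = 0·(3/17) + 2·(3/17) + 7·(2/17) = 20/17.
E[X | Y = 3] = (20/17) / (8/17) = 5/2.

5/2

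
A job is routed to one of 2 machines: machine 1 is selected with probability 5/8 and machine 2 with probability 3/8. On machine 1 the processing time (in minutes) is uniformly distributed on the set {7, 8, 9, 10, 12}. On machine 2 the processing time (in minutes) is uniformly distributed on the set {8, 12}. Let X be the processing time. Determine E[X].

19/2

E[X | machine 1] = (7+8+9+10+12)/5 = 46/5.
E[X | machine 2] = (8+12)/2 = 10.
E[X] = (5/8)·(46/5) + (3/8)·(10) = 19/2.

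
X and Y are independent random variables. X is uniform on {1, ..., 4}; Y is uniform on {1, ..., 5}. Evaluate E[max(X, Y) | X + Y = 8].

Outcomes with X + Y = 8: (3,5), (4,4), each with probability 1/20.
E[max(X, Y) | X + Y = 8] = (5 + 4) / 2 = 9/2.

9/2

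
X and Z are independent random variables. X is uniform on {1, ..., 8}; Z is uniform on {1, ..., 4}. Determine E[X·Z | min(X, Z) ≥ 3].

77/4

P(min(X, Z) ≥ 3) = 3/8.
Summing XZ·P(x,y) over outcomes with min(X, Z) ≥ 3 gives 231/32.
E[X·Z | min(X, Z) ≥ 3] = (231/32) / (3/8) = 77/4.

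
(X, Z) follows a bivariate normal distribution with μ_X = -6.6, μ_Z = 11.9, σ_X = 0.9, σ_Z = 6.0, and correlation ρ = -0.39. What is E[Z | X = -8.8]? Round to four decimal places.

17.6200

The regression of Z on X has slope ρ·σ_Z/σ_X and passes through (μ_X, μ_Z).
E[Z | X=-8.8] = 11.9 + (-0.39)·(6.0/0.9)·(-8.8 − (-6.6)) = 11.9 + (-2.6)·(-2.2) = 17.6200.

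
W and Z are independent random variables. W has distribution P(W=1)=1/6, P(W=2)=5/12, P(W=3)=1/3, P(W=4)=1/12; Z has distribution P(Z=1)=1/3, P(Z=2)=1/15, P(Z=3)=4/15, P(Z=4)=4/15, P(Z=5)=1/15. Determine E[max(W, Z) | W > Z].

162/59

P(W > Z) = 59/180.
Summing max(W,Z)·P(x,y) over outcomes with W > Z gives 9/10.
E[max(W, Z) | W > Z] = (9/10) / (59/180) = 162/59.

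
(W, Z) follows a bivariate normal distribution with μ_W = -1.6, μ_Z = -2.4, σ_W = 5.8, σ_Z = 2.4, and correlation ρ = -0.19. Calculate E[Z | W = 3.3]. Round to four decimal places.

For a bivariate normal, E[Z | W=x] = μ_Z + ρ·(σ_Z/σ_W)·(x − μ_W).
E[Z | W=3.3] = -2.4 + (-0.19)·(2.4/5.8)·(3.3 − (-1.6)) = -2.4 + (-0.078621)·(4.9) = -2.7852.

-2.7852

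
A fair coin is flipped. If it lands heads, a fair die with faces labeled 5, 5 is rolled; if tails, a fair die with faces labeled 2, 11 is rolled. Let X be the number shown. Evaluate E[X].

23/4

E[X | heads] = (5+5)/2 = 5.
E[X | tails] = (2+11)/2 = 13/2.
By the law of total expectation,
E[X] = (1/2)·(5) + (1/2)·(13/2) = 23/4.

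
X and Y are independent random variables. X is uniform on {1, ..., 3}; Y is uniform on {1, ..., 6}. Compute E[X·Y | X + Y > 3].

121/15

P(X + Y > 3) = 5/6.
Summing XY·P(x,y) over outcomes with X + Y > 3 gives 121/18.
E[X·Y | X + Y > 3] = (121/18) / (5/6) = 121/15.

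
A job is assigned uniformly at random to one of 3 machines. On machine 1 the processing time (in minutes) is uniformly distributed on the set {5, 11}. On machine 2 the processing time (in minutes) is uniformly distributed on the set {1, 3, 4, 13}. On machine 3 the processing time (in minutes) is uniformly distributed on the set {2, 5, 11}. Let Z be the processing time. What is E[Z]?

E[Z | machine 1] = (5+11)/2 = 8.
E[Z | machine 2] = (1+3+4+13)/4 = 21/4.
E[Z | machine 3] = (2+5+11)/3 = 6.
E[Z] = (1/3)·(8) + (1/3)·(21/4) + (1/3)·(6) = 77/12.

77/12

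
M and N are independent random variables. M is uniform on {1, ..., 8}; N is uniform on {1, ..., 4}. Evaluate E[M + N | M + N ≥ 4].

P(M + N ≥ 4) = 29/32.
Summing (M+N)·P(x,y) over outcomes with M + N ≥ 4 gives 27/4.
E[M + N | M + N ≥ 4] = (27/4) / (29/32) = 216/29.

216/29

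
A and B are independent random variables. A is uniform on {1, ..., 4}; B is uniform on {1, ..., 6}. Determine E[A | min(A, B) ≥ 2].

3

P(min(A, B) ≥ 2) = 5/8.
Summing A·P(x,y) over outcomes with min(A, B) ≥ 2 gives 15/8.
E[A | min(A, B) ≥ 2] = (15/8) / (5/8) = 3.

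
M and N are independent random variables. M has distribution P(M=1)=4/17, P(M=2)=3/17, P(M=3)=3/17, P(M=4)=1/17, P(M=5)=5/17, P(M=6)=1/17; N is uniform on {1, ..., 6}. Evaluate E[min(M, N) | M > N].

83/37

P(M > N) = 37/102.
Summing min(M,N)·P(x,y) over outcomes with M > N gives 83/102.
E[min(M, N) | M > N] = (83/102) / (37/102) = 83/37.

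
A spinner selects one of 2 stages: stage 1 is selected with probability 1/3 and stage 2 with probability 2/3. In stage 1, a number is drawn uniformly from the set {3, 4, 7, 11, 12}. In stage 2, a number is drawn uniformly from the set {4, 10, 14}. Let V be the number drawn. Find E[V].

E[V | stage 1] = (3+4+7+11+12)/5 = 37/5.
E[V | stage 2] = (4+10+14)/3 = 28/3.
By the law of total expectation,
E[V] = (1/3)·(37/5) + (2/3)·(28/3) = 391/45.

391/45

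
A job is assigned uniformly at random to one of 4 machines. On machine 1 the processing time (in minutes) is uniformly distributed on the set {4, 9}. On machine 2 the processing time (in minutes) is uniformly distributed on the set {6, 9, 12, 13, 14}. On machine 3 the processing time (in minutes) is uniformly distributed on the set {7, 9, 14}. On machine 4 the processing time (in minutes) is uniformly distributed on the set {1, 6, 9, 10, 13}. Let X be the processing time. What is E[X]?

351/40

E[X | machine 1] = (4+9)/2 = 13/2.
E[X | machine 2] = (6+9+12+13+14)/5 = 54/5.
E[X | machine 3] = (7+9+14)/3 = 10.
E[X | machine 4] = (1+6+9+10+13)/5 = 39/5.
E[X] = (1/4)·(13/2) + (1/4)·(54/5) + (1/4)·(10) + (1/4)·(39/5) = 351/40.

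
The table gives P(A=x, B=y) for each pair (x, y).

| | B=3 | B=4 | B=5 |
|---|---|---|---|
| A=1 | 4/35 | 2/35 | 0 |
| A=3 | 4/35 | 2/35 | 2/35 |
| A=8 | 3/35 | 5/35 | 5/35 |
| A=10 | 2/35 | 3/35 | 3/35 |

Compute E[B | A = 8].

P(A = 8) = 13/35.
Σ B·P over the event = 3·(3/35) + 4·(5/35) + 5·(5/35) = 54/35.
E[B | A = 8] = (54/35) / (13/35) = 54/13.

54/13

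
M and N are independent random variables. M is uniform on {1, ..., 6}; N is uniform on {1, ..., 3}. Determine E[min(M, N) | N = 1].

1

Outcomes with N = 1: (1,1), (2,1), (3,1), (4,1), (5,1), (6,1), each with probability 1/18.
E[min(M, N) | N = 1] = (1 + 1 + 1 + 1 + 1 + 1) / 6 = 1.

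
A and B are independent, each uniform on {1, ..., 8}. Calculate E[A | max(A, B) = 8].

92/15

P(max(A, B) = 8) = 15/64.
Summing A·P(x,y) over outcomes with max(A, B) = 8 gives 23/16.
E[A | max(A, B) = 8] = (23/16) / (15/64) = 92/15.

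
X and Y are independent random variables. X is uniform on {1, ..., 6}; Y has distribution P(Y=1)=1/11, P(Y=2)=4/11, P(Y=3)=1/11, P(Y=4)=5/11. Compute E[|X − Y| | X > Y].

38/17

P(X > Y) = 17/33.
Summing |X−Y|·P(x,y) over outcomes with X > Y gives 38/33.
E[|X − Y| | X > Y] = (38/33) / (17/33) = 38/17.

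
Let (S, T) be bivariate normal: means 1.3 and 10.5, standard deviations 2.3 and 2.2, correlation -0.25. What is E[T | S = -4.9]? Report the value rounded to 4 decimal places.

For a bivariate normal, E[T | S=x] = μ_T + ρ·(σ_T/σ_S)·(x − μ_S).
E[T | S=-4.9] = 10.5 + (-0.25)·(2.2/2.3)·(-4.9 − (1.3)) = 10.5 + (-0.23913)·(-6.2) = 11.9826.

11.9826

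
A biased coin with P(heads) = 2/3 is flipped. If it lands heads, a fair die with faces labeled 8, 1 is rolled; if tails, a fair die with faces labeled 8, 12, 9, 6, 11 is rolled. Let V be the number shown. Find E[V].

E[V | heads] = (8+1)/2 = 9/2.
E[V | tails] = (8+12+9+6+11)/5 = 46/5.
By the law of total expectation,
E[V] = (2/3)·(9/2) + (1/3)·(46/5) = 91/15.

91/15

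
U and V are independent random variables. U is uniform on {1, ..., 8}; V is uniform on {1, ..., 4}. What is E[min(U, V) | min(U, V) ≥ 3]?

41/12

P(min(U, V) ≥ 3) = 3/8.
Summing min(U,V)·P(x,y) over outcomes with min(U, V) ≥ 3 gives 41/32.
E[min(U, V) | min(U, V) ≥ 3] = (41/32) / (3/8) = 41/12.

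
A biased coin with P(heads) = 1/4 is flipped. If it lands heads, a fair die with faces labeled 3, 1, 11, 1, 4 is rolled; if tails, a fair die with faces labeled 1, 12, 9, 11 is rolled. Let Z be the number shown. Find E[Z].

E[Z | heads] = (3+1+11+1+4)/5 = 4.
E[Z | tails] = (1+12+9+11)/4 = 33/4.
E[Z] = (1/4)·(4) + (3/4)·(33/4) = 115/16.

115/16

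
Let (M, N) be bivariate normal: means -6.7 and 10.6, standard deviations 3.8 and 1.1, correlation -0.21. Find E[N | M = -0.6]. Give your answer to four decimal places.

The regression of N on M has slope ρ·σ_N/σ_M and passes through (μ_M, μ_N).
E[N | M=-0.6] = 10.6 + (-0.21)·(1.1/3.8)·(-0.6 − (-6.7)) = 10.6 + (-0.060789)·(6.1) = 10.2292.

10.2292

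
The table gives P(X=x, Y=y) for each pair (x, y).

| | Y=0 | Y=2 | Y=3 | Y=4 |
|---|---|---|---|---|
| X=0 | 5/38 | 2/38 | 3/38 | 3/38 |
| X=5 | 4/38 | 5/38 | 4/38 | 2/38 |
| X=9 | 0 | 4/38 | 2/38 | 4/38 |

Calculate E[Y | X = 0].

25/13

P(X = 0) = 13/38.
Σ Y·P over the event = 0·(5/38) + 2·(2/38) + 3·(3/38) + 4·(3/38) = 25/38.
E[Y | X = 0] = (25/38) / (13/38) = 25/13.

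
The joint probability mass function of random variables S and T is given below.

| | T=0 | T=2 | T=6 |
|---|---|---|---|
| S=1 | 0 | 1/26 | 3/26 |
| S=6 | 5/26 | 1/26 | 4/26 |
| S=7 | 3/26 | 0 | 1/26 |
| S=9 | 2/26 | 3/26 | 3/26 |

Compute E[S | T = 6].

61/11

P(T = 6) = 11/26.
Summing S·P(S=x,T=y) over the conditioning event gives 61/26.
E[S | T = 6] = (61/26) / (11/26) = 61/11.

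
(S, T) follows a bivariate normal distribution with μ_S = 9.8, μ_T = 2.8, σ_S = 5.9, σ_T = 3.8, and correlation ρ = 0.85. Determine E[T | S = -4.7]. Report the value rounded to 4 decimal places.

E[T | S=x] = μ_T + ρ(σ_T/σ_S)(x − μ_S) for jointly normal variables.
E[T | S=-4.7] = 2.8 + (0.85)·(3.8/5.9)·(-4.7 − (9.8)) = 2.8 + (0.547458)·(-14.5) = -5.1381.

-5.1381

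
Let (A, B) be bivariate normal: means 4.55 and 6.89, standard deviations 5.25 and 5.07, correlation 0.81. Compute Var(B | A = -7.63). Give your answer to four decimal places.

8.8399

Var(B | A=x) = (1 − ρ²)·σ_B².
Var(B | A=-7.63) = (5.07)²·(1 − (0.81)²) = 25.7049·0.3439 = 8.8399.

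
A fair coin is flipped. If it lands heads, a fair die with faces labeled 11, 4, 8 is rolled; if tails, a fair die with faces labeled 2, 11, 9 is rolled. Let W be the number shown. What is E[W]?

15/2

E[W | heads] = (11+4+8)/3 = 23/3.
E[W | tails] = (2+11+9)/3 = 22/3.
E[W] = (1/2)·(23/3) + (1/2)·(22/3) = 15/2.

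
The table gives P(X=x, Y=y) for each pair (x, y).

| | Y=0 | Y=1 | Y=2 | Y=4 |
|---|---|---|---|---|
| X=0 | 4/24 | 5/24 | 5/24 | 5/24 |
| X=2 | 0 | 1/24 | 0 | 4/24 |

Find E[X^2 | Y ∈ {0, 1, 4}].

20/19

P(Y ∈ {0, 1, 4}) = 19/24.
Σ X^2·P over the event = 0·(4/24) + 0·(5/24) + 0·(5/24) + 4·(1/24) + 4·(4/24) = 5/6.
E[X^2 | Y ∈ {0, 1, 4}] = (5/6) / (19/24) = 20/19.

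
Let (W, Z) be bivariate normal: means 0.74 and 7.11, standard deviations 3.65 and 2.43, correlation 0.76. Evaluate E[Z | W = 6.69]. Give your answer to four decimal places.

10.1205

The regression of Z on W has slope ρ·σ_Z/σ_W and passes through (μ_W, μ_Z).
E[Z | W=6.69] = 7.11 + (0.76)·(2.43/3.65)·(6.69 − (0.74)) = 7.11 + (0.50597)·(5.95) = 10.1205.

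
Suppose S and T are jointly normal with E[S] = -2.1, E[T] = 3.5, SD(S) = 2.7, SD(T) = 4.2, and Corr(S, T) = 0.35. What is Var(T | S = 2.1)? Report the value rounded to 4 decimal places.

15.4791

Var(T | S=x) = (1 − ρ²)·σ_T².
Var(T | S=2.1) = (4.2)²·(1 − (0.35)²) = 17.64·0.8775 = 15.4791.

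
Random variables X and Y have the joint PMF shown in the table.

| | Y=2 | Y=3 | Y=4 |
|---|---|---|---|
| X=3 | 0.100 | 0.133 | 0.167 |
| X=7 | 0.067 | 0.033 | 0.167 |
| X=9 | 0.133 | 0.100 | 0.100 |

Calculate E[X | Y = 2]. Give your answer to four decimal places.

6.5533

P(Y = 2) = 0.300.
Σ X·P over the event = 3·(0.100) + 7·(0.067) + 9·(0.133) = 1.966.
E[X | Y = 2] = (1.966) / (0.300) = 6.5533.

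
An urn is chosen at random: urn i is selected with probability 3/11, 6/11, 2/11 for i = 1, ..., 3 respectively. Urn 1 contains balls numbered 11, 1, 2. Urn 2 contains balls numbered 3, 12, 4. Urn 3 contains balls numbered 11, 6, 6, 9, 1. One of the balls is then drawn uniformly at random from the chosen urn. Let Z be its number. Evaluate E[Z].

E[Z | urn 1] = (11+1+2)/3 = 14/3.
E[Z | urn 2] = (3+12+4)/3 = 19/3.
E[Z | urn 3] = (11+6+6+9+1)/5 = 33/5.
By the law of total expectation,
E[Z] = (3/11)·(14/3) + (6/11)·(19/3) + (2/11)·(33/5) = 326/55.

326/55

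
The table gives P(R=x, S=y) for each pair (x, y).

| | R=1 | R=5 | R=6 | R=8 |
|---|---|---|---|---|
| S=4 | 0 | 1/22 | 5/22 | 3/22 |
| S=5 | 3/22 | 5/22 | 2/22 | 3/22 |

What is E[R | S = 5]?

P(S = 5) = 13/22.
Σ R·P over the event = 1·(3/22) + 5·(5/22) + 6·(2/22) + 8·(3/22) = 32/11.
E[R | S = 5] = (32/11) / (13/22) = 64/13.

64/13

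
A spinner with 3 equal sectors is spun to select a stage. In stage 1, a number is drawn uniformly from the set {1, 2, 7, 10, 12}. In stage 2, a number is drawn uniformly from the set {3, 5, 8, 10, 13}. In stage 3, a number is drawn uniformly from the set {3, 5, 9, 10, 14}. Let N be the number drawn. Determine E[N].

112/15

E[N | stage 1] = (1+2+7+10+12)/5 = 32/5.
E[N | stage 2] = (3+5+8+10+13)/5 = 39/5.
E[N | stage 3] = (3+5+9+10+14)/5 = 41/5.
E[N] = (1/3)·(32/5) + (1/3)·(39/5) + (1/3)·(41/5) = 112/15.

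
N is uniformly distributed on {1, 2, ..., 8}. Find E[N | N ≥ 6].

7

Given N ≥ 6, N is equally likely to be any of {6, 7, 8}.
E[N | N ≥ 6] = (6 + 7 + 8) / 3 = 7.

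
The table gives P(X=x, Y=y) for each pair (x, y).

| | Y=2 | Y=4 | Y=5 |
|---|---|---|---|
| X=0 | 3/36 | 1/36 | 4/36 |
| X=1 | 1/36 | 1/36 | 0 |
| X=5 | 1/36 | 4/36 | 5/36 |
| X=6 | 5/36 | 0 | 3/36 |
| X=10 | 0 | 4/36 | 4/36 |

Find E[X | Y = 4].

P(Y = 4) = 5/18.
Σ X·P over the event = 0·(1/36) + 1·(1/36) + 5·(4/36) + 10·(4/36) = 61/36.
E[X | Y = 4] = (61/36) / (5/18) = 61/10.

61/10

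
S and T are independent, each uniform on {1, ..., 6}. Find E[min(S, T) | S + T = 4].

4/3

Outcomes with S + T = 4: (1,3), (2,2), (3,1), each with probability 1/36.
E[min(S, T) | S + T = 4] = (1 + 2 + 1) / 3 = 4/3.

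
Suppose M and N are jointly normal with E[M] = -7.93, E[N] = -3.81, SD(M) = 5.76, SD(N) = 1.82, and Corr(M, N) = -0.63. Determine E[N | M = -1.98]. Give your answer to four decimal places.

E[N | M=x] = μ_N + ρ(σ_N/σ_M)(x − μ_M) for jointly normal variables.
E[N | M=-1.98] = -3.81 + (-0.63)·(1.82/5.76)·(-1.98 − (-7.93)) = -3.81 + (-0.19906)·(5.95) = -4.9944.

-4.9944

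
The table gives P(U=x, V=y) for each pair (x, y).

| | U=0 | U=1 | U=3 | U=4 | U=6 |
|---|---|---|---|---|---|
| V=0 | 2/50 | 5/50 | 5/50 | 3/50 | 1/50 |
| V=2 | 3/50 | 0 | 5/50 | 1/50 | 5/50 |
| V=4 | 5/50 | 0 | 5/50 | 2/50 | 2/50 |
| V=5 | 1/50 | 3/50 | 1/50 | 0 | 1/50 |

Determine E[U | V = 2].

7/2

P(V = 2) = 7/25.
Σ U·P over the event = 0·(3/50) + 3·(5/50) + 4·(1/50) + 6·(5/50) = 49/50.
E[U | V = 2] = (49/50) / (7/25) = 7/2.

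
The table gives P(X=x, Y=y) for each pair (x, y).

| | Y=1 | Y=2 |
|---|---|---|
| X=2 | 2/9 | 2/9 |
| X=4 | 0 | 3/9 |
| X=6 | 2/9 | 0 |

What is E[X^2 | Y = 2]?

56/5

P(Y = 2) = 5/9.
Σ X^2·P over the event = 4·(2/9) + 16·(3/9) = 56/9.
E[X^2 | Y = 2] = (56/9) / (5/9) = 56/5.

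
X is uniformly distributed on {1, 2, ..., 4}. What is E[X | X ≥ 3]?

7/2

Given X ≥ 3, X is equally likely to be any of {3, 4}.
E[X | X ≥ 3] = (3 + 4) / 2 = 7/2.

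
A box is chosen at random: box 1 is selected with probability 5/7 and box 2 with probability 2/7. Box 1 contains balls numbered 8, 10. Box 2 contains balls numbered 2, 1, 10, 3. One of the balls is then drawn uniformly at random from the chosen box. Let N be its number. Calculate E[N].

53/7

E[N | box 1] = (8+10)/2 = 9.
E[N | box 2] = (2+1+10+3)/4 = 4.
E[N] = (5/7)·(9) + (2/7)·(4) = 53/7.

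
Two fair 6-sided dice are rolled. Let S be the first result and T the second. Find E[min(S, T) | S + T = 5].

Outcomes with S + T = 5: (1,4), (2,3), (3,2), (4,1), each with probability 1/36.
E[min(S, T) | S + T = 5] = (1 + 2 + 2 + 1) / 4 = 3/2.

3/2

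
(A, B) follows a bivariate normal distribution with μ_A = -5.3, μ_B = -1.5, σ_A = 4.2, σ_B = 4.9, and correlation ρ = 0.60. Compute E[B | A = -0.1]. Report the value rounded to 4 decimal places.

2.1400

For a bivariate normal, E[B | A=x] = μ_B + ρ·(σ_B/σ_A)·(x − μ_A).
E[B | A=-0.1] = -1.5 + (0.60)·(4.9/4.2)·(-0.1 − (-5.3)) = -1.5 + (0.7)·(5.2) = 2.1400.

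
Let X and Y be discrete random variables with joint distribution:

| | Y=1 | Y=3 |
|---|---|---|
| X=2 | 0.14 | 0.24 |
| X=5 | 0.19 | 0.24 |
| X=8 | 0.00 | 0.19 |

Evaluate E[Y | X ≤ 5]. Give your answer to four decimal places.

2.1852

P(X ≤ 5) = 0.81.
Summing Y·P(X=x,Y=y) over the conditioning event gives 1.77.
E[Y | X ≤ 5] = (1.77) / (0.81) = 2.1852.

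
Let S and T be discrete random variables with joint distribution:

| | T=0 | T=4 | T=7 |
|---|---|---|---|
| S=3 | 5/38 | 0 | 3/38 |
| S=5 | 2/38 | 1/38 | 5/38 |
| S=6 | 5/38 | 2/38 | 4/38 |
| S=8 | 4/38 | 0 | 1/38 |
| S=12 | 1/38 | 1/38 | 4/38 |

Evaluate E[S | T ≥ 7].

114/17

P(T ≥ 7) = 17/38.
Summing S·P(S=x,T=y) over the conditioning event gives 3.
E[S | T ≥ 7] = (3) / (17/38) = 114/17.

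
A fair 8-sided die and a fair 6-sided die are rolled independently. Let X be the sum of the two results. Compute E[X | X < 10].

P(X < 10) = 11/16.
Σ over the event: 2·1/48 + 3·1/24 + 4·1/16 + 5·1/12 + 6·5/48 + 7·1/8 + 8·1/8 + 9·1/8 = 107/24.
E[X | X < 10] = (107/24) / (11/16) = 214/33.

214/33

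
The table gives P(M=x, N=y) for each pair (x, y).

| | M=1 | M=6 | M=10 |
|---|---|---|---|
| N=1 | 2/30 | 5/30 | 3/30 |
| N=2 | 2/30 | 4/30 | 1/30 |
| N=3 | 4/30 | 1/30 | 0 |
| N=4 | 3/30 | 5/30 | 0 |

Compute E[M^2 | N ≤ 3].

384/11

P(N ≤ 3) = 11/15.
Σ M^2·P over the event = 1·(2/30) + 1·(2/30) + 1·(4/30) + 36·(5/30) + 36·(4/30) + 36·(1/30) + 100·(3/30) + 100·(1/30) = 128/5.
E[M^2 | N ≤ 3] = (128/5) / (11/15) = 384/11.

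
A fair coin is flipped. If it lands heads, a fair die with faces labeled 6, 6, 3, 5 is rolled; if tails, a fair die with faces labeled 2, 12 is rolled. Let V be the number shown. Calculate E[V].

6

E[V | heads] = (6+6+3+5)/4 = 5.
E[V | tails] = (2+12)/2 = 7.
By the law of total expectation,
E[V] = (1/2)·(5) + (1/2)·(7) = 6.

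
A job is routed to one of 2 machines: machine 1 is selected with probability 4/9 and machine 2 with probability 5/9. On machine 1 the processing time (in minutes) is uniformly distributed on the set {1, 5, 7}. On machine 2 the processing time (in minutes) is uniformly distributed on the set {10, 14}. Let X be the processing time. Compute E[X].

E[X | machine 1] = (1+5+7)/3 = 13/3.
E[X | machine 2] = (10+14)/2 = 12.
By the law of total expectation,
E[X] = (4/9)·(13/3) + (5/9)·(12) = 232/27.

232/27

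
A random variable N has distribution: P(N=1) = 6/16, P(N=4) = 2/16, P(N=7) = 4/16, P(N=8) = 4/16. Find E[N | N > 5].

15/2

P(N > 5) = 1/2.
Σ over the event: 7·1/4 + 8·1/4 = 15/4.
E[N | N > 5] = (15/4) / (1/2) = 15/2.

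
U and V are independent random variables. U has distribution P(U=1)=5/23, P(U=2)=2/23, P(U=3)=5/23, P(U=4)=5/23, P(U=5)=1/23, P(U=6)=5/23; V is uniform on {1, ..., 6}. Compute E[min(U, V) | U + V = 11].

P(U + V = 11) = 1/23.
Summing min(U,V)·P(x,y) over outcomes with U + V = 11 gives 5/23.
E[min(U, V) | U + V = 11] = (5/23) / (1/23) = 5.

5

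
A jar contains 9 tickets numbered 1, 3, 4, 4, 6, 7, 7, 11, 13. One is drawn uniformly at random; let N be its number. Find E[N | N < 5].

3

P(N < 5) = 4/9.
Σ over the event: 1·1/9 + 3·1/9 + 4·2/9 = 4/3.
E[N | N < 5] = (4/3) / (4/9) = 3.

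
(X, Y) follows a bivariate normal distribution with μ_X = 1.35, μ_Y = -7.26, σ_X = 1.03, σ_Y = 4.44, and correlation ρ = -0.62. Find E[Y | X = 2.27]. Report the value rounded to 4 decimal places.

The regression of Y on X has slope ρ·σ_Y/σ_X and passes through (μ_X, μ_Y).
E[Y | X=2.27] = -7.26 + (-0.62)·(4.44/1.03)·(2.27 − (1.35)) = -7.26 + (-2.6726)·(0.92) = -9.7188.

-9.7188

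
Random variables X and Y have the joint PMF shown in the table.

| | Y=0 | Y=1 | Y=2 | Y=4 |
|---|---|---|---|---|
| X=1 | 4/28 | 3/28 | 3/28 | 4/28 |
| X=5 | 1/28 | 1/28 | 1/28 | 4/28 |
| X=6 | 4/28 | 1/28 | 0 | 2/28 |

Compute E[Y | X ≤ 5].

44/21

P(X ≤ 5) = 3/4.
Σ Y·P over the event = 0·(4/28) + 1·(3/28) + 2·(3/28) + 4·(4/28) + 0·(1/28) + 1·(1/28) + 2·(1/28) + 4·(4/28) = 11/7.
E[Y | X ≤ 5] = (11/7) / (3/4) = 44/21.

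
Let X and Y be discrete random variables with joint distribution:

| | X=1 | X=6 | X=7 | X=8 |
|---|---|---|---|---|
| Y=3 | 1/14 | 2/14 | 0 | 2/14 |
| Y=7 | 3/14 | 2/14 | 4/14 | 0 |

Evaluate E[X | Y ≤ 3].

P(Y ≤ 3) = 5/14.
Σ X·P over the event = 1·(1/14) + 6·(2/14) + 8·(2/14) = 29/14.
E[X | Y ≤ 3] = (29/14) / (5/14) = 29/5.

29/5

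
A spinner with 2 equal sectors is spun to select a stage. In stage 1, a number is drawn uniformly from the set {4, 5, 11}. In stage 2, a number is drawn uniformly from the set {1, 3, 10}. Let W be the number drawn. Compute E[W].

E[W | stage 1] = (4+5+11)/3 = 20/3.
E[W | stage 2] = (1+3+10)/3 = 14/3.
E[W] = (1/2)·(20/3) + (1/2)·(14/3) = 17/3.

17/3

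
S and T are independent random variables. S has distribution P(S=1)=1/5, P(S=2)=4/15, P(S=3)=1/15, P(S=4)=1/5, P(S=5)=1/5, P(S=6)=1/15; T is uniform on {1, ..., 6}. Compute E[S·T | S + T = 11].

P(S + T = 11) = 2/45.
Summing ST·P(x,y) over outcomes with S + T = 11 gives 4/3.
E[S·T | S + T = 11] = (4/3) / (2/45) = 30.

30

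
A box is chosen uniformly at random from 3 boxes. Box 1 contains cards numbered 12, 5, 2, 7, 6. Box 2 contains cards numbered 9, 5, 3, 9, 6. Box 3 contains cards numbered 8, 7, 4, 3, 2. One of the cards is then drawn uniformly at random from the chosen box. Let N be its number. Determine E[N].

88/15

E[N | box 1] = (12+5+2+7+6)/5 = 32/5.
E[N | box 2] = (9+5+3+9+6)/5 = 32/5.
E[N | box 3] = (8+7+4+3+2)/5 = 24/5.
By the law of total expectation,
E[N] = (1/3)·(32/5) + (1/3)·(32/5) + (1/3)·(24/5) = 88/15.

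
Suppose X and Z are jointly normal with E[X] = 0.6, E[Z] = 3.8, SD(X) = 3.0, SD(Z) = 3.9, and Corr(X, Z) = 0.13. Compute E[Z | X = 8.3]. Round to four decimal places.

The regression of Z on X has slope ρ·σ_Z/σ_X and passes through (μ_X, μ_Z).
E[Z | X=8.3] = 3.8 + (0.13)·(3.9/3.0)·(8.3 − (0.6)) = 3.8 + (0.169)·(7.7) = 5.1013.

5.1013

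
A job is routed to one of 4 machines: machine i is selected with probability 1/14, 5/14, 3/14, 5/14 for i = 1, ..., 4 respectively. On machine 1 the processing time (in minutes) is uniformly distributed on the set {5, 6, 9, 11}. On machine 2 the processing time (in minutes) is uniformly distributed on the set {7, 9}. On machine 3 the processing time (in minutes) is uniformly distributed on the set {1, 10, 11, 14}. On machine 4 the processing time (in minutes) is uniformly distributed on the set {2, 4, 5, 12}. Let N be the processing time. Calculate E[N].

E[N | machine 1] = (5+6+9+11)/4 = 31/4.
E[N | machine 2] = (7+9)/2 = 8.
E[N | machine 3] = (1+10+11+14)/4 = 9.
E[N | machine 4] = (2+4+5+12)/4 = 23/4.
By the law of total expectation,
E[N] = (1/14)·(31/4) + (5/14)·(8) + (3/14)·(9) + (5/14)·(23/4) = 207/28.

207/28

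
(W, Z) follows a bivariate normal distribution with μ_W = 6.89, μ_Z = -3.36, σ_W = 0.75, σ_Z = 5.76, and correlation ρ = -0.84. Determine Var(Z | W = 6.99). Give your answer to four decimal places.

9.7675

Var(Z | W=x) = (1 − ρ²)·σ_Z².
Var(Z | W=6.99) = (5.76)²·(1 − (-0.84)²) = 33.1776·0.2944 = 9.7675.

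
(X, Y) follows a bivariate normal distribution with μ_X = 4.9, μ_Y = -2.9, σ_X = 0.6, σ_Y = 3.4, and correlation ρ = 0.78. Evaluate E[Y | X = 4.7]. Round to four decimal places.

-3.7840

The regression of Y on X has slope ρ·σ_Y/σ_X and passes through (μ_X, μ_Y).
E[Y | X=4.7] = -2.9 + (0.78)·(3.4/0.6)·(4.7 − (4.9)) = -2.9 + (4.42)·(-0.2) = -3.7840.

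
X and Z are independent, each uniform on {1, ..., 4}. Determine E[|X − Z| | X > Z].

5/3

P(X > Z) = 3/8.
Summing |X−Z|·P(x,y) over outcomes with X > Z gives 5/8.
E[|X − Z| | X > Z] = (5/8) / (3/8) = 5/3.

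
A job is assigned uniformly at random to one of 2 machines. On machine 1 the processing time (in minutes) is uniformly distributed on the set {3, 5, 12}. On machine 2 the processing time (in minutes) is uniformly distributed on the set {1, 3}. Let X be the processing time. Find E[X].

E[X | machine 1] = (3+5+12)/3 = 20/3.
E[X | machine 2] = (1+3)/2 = 2.
E[X] = (1/2)·(20/3) + (1/2)·(2) = 13/3.

13/3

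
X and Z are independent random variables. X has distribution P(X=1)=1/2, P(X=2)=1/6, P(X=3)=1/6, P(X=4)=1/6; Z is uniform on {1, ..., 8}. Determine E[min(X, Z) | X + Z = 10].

3

P(X + Z = 10) = 1/16.
Summing min(X,Z)·P(x,y) over outcomes with X + Z = 10 gives 3/16.
E[min(X, Z) | X + Z = 10] = (3/16) / (1/16) = 3.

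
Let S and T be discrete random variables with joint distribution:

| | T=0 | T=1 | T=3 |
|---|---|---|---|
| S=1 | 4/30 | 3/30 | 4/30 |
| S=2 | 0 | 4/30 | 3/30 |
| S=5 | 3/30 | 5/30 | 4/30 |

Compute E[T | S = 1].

15/11

P(S = 1) = 11/30.
Σ T·P over the event = 0·(4/30) + 1·(3/30) + 3·(4/30) = 1/2.
E[T | S = 1] = (1/2) / (11/30) = 15/11.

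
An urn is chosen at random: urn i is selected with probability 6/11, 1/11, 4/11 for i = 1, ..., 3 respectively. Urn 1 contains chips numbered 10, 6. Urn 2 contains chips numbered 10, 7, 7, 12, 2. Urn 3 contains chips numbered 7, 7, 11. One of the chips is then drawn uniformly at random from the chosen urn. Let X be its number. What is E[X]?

1334/165

E[X | urn 1] = (10+6)/2 = 8.
E[X | urn 2] = (10+7+7+12+2)/5 = 38/5.
E[X | urn 3] = (7+7+11)/3 = 25/3.
E[X] = (6/11)·(8) + (1/11)·(38/5) + (4/11)·(25/3) = 1334/165.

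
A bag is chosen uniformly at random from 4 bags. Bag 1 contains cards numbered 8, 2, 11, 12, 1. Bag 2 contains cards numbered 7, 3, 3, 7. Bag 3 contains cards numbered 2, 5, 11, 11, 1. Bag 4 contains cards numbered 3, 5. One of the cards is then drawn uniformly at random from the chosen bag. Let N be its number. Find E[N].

E[N | bag 1] = (8+2+11+12+1)/5 = 34/5.
E[N | bag 2] = (7+3+3+7)/4 = 5.
E[N | bag 3] = (2+5+11+11+1)/5 = 6.
E[N | bag 4] = (3+5)/2 = 4.
E[N] = (1/4)·(34/5) + (1/4)·(5) + (1/4)·(6) + (1/4)·(4) = 109/20.

109/20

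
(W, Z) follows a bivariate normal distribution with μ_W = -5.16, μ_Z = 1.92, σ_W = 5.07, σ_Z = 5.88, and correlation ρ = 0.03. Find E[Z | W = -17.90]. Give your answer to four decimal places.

The regression of Z on W has slope ρ·σ_Z/σ_W and passes through (μ_W, μ_Z).
E[Z | W=-17.90] = 1.92 + (0.03)·(5.88/5.07)·(-17.90 − (-5.16)) = 1.92 + (0.034793)·(-12.74) = 1.4767.

1.4767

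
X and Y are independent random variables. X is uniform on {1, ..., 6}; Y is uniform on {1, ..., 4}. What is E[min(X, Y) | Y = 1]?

1

Outcomes with Y = 1: (1,1), (2,1), (3,1), (4,1), (5,1), (6,1), each with probability 1/24.
E[min(X, Y) | Y = 1] = (1 + 1 + 1 + 1 + 1 + 1) / 6 = 1.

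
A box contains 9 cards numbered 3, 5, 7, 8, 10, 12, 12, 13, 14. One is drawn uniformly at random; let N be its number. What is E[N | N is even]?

P(N is even) = 5/9.
Σ over the event: 8·1/9 + 10·1/9 + 12·2/9 + 14·1/9 = 56/9.
E[N | N is even] = (56/9) / (5/9) = 56/5.

56/5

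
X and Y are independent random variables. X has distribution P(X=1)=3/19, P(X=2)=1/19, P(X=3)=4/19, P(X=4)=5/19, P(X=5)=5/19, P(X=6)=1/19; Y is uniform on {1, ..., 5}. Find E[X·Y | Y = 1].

68/19

P(Y = 1) = 1/5.
Summing XY·P(x,y) over outcomes with Y = 1 gives 68/95.
E[X·Y | Y = 1] = (68/95) / (1/5) = 68/19.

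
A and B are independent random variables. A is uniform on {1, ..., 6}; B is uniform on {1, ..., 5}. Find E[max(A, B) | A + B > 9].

Outcomes with A + B > 9: (5,5), (6,4), (6,5), each with probability 1/30.
E[max(A, B) | A + B > 9] = (5 + 6 + 6) / 3 = 17/3.

17/3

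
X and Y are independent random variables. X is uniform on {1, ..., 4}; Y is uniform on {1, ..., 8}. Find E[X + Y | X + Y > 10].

34/3

P(X + Y > 10) = 3/32.
Summing (X+Y)·P(x,y) over outcomes with X + Y > 10 gives 17/16.
E[X + Y | X + Y > 10] = (17/16) / (3/32) = 34/3.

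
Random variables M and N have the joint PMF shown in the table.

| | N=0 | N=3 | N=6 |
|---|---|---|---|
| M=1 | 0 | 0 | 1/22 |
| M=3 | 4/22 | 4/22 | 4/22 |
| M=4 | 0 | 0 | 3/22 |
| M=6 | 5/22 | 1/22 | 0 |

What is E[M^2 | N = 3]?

72/5

P(N = 3) = 5/22.
Σ M^2·P over the event = 9·(4/22) + 36·(1/22) = 36/11.
E[M^2 | N = 3] = (36/11) / (5/22) = 72/5.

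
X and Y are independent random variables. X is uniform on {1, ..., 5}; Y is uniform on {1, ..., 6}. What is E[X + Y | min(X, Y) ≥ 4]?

19/2

Outcomes with min(X, Y) ≥ 4: (4,4), (4,5), (4,6), (5,4), (5,5), (5,6), each with probability 1/30.
E[X + Y | min(X, Y) ≥ 4] = (8 + 9 + 10 + 9 + 10 + 11) / 6 = 19/2.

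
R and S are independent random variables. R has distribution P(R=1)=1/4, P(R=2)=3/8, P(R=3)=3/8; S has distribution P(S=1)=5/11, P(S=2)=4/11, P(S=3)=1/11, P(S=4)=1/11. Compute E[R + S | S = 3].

P(S = 3) = 1/11.
Summing (R+S)·P(x,y) over outcomes with S = 3 gives 41/88.
E[R + S | S = 3] = (41/88) / (1/11) = 41/8.

41/8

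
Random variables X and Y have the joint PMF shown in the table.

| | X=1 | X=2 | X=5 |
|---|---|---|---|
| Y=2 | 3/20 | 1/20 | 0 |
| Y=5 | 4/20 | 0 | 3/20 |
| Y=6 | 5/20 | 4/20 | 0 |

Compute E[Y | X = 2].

P(X = 2) = 1/4.
Σ Y·P over the event = 2·(1/20) + 6·(4/20) = 13/10.
E[Y | X = 2] = (13/10) / (1/4) = 26/5.

26/5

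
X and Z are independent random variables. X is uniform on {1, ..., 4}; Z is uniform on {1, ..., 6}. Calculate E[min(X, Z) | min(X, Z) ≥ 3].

27/8

Outcomes with min(X, Z) ≥ 3: (3,3), (3,4), (3,5), (3,6), (4,3), (4,4), (4,5), (4,6), each with probability 1/24.
E[min(X, Z) | min(X, Z) ≥ 3] = (3 + 3 + 3 + 3 + 3 + 4 + 4 + 4) / 8 = 27/8.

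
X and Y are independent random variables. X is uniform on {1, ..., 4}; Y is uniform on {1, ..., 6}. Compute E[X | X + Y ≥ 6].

P(X + Y ≥ 6) = 7/12.
Summing X·P(x,y) over outcomes with X + Y ≥ 6 gives 5/3.
E[X | X + Y ≥ 6] = (5/3) / (7/12) = 20/7.

20/7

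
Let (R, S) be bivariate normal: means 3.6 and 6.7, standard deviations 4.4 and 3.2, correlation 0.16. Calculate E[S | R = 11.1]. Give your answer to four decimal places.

The regression of S on R has slope ρ·σ_S/σ_R and passes through (μ_R, μ_S).
E[S | R=11.1] = 6.7 + (0.16)·(3.2/4.4)·(11.1 − (3.6)) = 6.7 + (0.11636)·(7.5) = 7.5727.

7.5727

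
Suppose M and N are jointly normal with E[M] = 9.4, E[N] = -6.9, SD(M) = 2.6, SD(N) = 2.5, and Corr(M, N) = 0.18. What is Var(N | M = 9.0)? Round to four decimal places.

For a bivariate normal, Var(N | M=x) = σ_N²(1 − ρ²).
Var(N | M=9.0) = (2.5)²·(1 − (0.18)²) = 6.25·0.9676 = 6.0475.

6.0475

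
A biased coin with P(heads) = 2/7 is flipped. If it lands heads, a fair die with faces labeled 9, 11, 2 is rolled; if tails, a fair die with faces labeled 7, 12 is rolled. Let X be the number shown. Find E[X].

373/42

E[X | heads] = (9+11+2)/3 = 22/3.
E[X | tails] = (7+12)/2 = 19/2.
E[X] = (2/7)·(22/3) + (5/7)·(19/2) = 373/42.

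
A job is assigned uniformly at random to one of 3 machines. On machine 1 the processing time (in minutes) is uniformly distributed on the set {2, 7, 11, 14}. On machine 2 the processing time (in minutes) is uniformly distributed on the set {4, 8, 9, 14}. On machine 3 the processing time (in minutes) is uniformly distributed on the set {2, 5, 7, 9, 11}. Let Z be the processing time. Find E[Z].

481/60

E[Z | machine 1] = (2+7+11+14)/4 = 17/2.
E[Z | machine 2] = (4+8+9+14)/4 = 35/4.
E[Z | machine 3] = (2+5+7+9+11)/5 = 34/5.
E[Z] = (1/3)·(17/2) + (1/3)·(35/4) + (1/3)·(34/5) = 481/60.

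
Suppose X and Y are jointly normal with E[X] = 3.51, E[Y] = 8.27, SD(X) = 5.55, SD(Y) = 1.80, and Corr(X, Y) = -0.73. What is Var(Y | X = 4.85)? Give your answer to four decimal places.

1.5134

For a bivariate normal, Var(Y | X=x) = σ_Y²(1 − ρ²).
Var(Y | X=4.85) = (1.80)²·(1 − (-0.73)²) = 3.24·0.4671 = 1.5134.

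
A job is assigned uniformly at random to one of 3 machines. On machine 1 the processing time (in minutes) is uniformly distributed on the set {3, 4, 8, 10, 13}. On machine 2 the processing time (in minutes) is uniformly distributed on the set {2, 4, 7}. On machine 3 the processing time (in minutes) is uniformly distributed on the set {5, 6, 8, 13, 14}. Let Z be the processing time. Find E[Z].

317/45

E[Z | machine 1] = (3+4+8+10+13)/5 = 38/5.
E[Z | machine 2] = (2+4+7)/3 = 13/3.
E[Z | machine 3] = (5+6+8+13+14)/5 = 46/5.
E[Z] = (1/3)·(38/5) + (1/3)·(13/3) + (1/3)·(46/5) = 317/45.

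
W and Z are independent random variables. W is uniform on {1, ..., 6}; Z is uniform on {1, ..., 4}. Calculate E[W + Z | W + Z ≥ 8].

Outcomes with W + Z ≥ 8: (4,4), (5,3), (5,4), (6,2), (6,3), (6,4), each with probability 1/24.
E[W + Z | W + Z ≥ 8] = (8 + 8 + 9 + 8 + 9 + 10) / 6 = 26/3.

26/3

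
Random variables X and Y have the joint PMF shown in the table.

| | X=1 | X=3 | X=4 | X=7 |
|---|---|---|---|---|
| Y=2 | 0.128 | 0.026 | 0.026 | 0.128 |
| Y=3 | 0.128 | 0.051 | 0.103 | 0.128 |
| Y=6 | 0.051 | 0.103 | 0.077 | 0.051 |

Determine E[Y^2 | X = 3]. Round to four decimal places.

P(X = 3) = 0.180.
Σ Y^2·P over the event = 4·(0.026) + 9·(0.051) + 36·(0.103) = 4.271.
E[Y^2 | X = 3] = (4.271) / (0.180) = 23.7278.

23.7278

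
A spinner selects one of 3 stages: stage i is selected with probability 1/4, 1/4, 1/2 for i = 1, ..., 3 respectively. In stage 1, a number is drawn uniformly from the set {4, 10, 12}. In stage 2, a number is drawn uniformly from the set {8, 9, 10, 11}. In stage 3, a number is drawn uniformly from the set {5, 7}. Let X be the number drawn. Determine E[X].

E[X | stage 1] = (4+10+12)/3 = 26/3.
E[X | stage 2] = (8+9+10+11)/4 = 19/2.
E[X | stage 3] = (5+7)/2 = 6.
E[X] = (1/4)·(26/3) + (1/4)·(19/2) + (1/2)·(6) = 181/24.

181/24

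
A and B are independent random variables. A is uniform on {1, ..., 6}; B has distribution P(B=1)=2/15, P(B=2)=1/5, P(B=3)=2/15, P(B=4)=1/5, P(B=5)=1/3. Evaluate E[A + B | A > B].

P(A > B) = 13/30.
Summing (A+B)·P(x,y) over outcomes with A > B gives 16/5.
E[A + B | A > B] = (16/5) / (13/30) = 96/13.

96/13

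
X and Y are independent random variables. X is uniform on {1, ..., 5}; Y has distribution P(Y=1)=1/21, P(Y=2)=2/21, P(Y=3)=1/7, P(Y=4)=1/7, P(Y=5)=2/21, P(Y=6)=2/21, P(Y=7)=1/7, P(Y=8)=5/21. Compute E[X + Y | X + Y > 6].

238/25

P(X + Y > 6) = 5/7.
Summing (X+Y)·P(x,y) over outcomes with X + Y > 6 gives 34/5.
E[X + Y | X + Y > 6] = (34/5) / (5/7) = 238/25.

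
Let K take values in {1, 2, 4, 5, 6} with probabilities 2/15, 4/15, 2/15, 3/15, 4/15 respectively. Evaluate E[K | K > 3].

47/9

P(K > 3) = 3/5.
Σ over the event: 4·2/15 + 5·1/5 + 6·4/15 = 47/15.
E[K | K > 3] = (47/15) / (3/5) = 47/9.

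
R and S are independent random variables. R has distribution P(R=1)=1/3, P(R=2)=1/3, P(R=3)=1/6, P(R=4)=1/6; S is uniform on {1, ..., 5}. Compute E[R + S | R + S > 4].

119/19

P(R + S > 4) = 19/30.
Summing (R+S)·P(x,y) over outcomes with R + S > 4 gives 119/30.
E[R + S | R + S > 4] = (119/30) / (19/30) = 119/19.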